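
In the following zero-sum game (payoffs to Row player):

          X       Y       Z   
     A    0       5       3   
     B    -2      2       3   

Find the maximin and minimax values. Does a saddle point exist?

Maximin = 0, Minimax = 0, Saddle: True

Work:
Row minimums: [0, -2] → maximin = 0
Column maximums: [0, 5, 3] → minimax = 0
Saddle point exists! Game value = 0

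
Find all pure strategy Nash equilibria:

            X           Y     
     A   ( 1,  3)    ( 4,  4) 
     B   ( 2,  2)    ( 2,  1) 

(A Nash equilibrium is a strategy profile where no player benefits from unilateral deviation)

Nash equilibrium: (A, Y), (B, X)

Work:
Best responses:
  P1 vs X: payoffs [1, 2] → best response B (payoff 2)
  P1 vs Y: payoffs [4, 2] → best response A (payoff 4)
  P2 vs A: payoffs [3, 4] → best response Y (payoff 4)
  P2 vs B: payoffs [2, 1] → best response X (payoff 2)
Mutual best responses: (A,Y), (B,X) → Nash equilibria.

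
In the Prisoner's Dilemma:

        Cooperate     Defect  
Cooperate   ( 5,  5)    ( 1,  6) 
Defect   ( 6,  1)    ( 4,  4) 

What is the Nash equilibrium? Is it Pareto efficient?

(Defect, Defect) is NE; not Pareto efficient

Work:
Defect dominates Cooperate for both players:
If P2 cooperates: Defect (6) > Cooperate (5)
If P2 defects: Defect (4) > Cooperate (1)
NE: (Defect, Defect) with payoff (4, 4)
But (Cooperate, Cooperate) = (5, 5) Pareto dominates (4, 4)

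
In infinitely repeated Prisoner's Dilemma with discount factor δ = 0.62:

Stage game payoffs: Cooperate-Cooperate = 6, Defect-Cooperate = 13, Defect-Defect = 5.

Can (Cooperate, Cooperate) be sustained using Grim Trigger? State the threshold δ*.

δ* = 0.875; since δ = 0.62 < 0.875, cooperation cannot be sustained

Work:
For Grim Trigger:
Cooperate forever: 6/(1-δ)
Defect then punished: 13 + 5·δ/(1-δ)
Need: 6/(1-δ) ≥ 13 + 5·δ/(1-δ)
Solving: δ ≥ (T-R)/(T-P) = (13-6)/(13-5) = 0.875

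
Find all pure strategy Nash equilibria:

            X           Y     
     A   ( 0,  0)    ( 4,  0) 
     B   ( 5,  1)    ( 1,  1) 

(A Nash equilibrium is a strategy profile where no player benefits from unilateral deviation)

Nash equilibrium: (A, Y), (B, X)

Work:
Best responses:
  P1 vs X: payoffs [0, 5] → best response B (payoff 5)
  P1 vs Y: payoffs [4, 1] → best response A (payoff 4)
  P2 vs A: payoffs [0, 0] → best response X/Y (payoff 0)
  P2 vs B: payoffs [1, 1] → best response X/Y (payoff 1)
Mutual best responses: (A,Y), (B,X) → Nash equilibria.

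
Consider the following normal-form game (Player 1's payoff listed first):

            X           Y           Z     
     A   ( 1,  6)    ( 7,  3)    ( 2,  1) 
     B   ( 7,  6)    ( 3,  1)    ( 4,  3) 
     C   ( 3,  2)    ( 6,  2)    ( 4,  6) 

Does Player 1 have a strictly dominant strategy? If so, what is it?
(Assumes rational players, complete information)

No strictly dominant strategy exists for Player 1

Work:
A strategy strictly dominates another if it gives a strictly higher payoff against every opponent action. Compare each pair of P1's strategies column-by-column:
  A vs B: [1 vs 7, 7 vs 3, 2 vs 4] → A does not strictly dominate B (column X: 1 ≤ 7)
  A vs C: [1 vs 3, 7 vs 6, 2 vs 4] → A does not strictly dominate C (column X: 1 ≤ 3)
  B vs A: [7 vs 1, 3 vs 7, 4 vs 2] → B does not strictly dominate A (column Y: 3 ≤ 7)
  B vs C: [7 vs 3, 3 vs 6, 4 vs 4] → B does not strictly dominate C (column Y: 3 ≤ 6)
  C vs A: [3 vs 1, 6 vs 7, 4 vs 2] → C does not strictly dominate A (column Y: 6 ≤ 7)
  C vs B: [3 vs 7, 6 vs 3, 4 vs 4] → C does not strictly dominate B (column X: 3 ≤ 7)
No single strategy strictly dominates all others → no strictly dominant strategy.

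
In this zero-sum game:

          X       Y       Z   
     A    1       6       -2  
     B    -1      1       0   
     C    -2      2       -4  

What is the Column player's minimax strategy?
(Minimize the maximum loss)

Column should play Z, value = 0

Work:
Column player minimizes Row's maximum payoff:
Column X: max payoff to Row = 1
Column Y: max payoff to Row = 6
Column Z: max payoff to Row = 0
Minimum is 0, achieved by column Z.
Minimax strategy: Z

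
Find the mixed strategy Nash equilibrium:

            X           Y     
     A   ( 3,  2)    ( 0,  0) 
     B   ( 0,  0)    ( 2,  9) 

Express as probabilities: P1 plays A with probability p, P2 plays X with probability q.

p = 0.8182, q = 0.4

Work:
Find probabilities that make opponent indifferent:
P2 chooses q to make P1 indifferent between A and B
P1 chooses p to make P2 indifferent between X and Y
Mixed NE: P1 plays (A: 0.8182, B: 0.1818), P2 plays (X: 0.4, Y: 0.6)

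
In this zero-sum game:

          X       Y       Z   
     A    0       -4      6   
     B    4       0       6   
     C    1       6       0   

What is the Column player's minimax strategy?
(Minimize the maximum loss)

Column should play X, value = 4

Work:
Column player minimizes Row's maximum payoff:
Column X: max payoff to Row = 4
Column Y: max payoff to Row = 6
Column Z: max payoff to Row = 6
Minimum is 4, achieved by column X.
Minimax strategy: X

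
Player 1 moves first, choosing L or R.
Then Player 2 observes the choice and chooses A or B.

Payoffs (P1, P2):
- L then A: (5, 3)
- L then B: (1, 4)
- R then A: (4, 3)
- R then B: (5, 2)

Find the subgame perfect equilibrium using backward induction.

P1 plays R, P2 plays B after L and A after R; Payoff (4, 3)

Work:
Backward induction:
After L: P2 chooses B → P1 gets 1
After R: P2 chooses A → P1 gets 4
P1 chooses R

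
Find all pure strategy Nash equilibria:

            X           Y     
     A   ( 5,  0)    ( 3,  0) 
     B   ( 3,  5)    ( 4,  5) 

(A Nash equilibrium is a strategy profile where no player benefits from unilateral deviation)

Nash equilibrium: (A, X), (B, Y)

Work:
Best responses:
  P1 vs X: payoffs [5, 3] → best response A (payoff 5)
  P1 vs Y: payoffs [3, 4] → best response B (payoff 4)
  P2 vs A: payoffs [0, 0] → best response X/Y (payoff 0)
  P2 vs B: payoffs [5, 5] → best response X/Y (payoff 5)
Mutual best responses: (A,X), (B,Y) → Nash equilibria.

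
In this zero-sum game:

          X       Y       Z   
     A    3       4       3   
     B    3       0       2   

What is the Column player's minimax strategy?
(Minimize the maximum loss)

Column should play X or Z (all achieve the minimum), value = 3

Work:
Column player minimizes Row's maximum payoff:
Column X: max payoff to Row = 3
Column Y: max payoff to Row = 4
Column Z: max payoff to Row = 3
Minimum is 3, achieved by columns X, Z (tied).
Each of X or Z is a minimax strategy.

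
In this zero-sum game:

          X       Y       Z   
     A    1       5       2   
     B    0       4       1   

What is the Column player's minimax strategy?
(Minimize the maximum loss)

Column should play X, value = 1

Work:
Column player minimizes Row's maximum payoff:
Column X: max payoff to Row = 1
Column Y: max payoff to Row = 5
Column Z: max payoff to Row = 2
Minimum is 1, achieved by column X.
Minimax strategy: X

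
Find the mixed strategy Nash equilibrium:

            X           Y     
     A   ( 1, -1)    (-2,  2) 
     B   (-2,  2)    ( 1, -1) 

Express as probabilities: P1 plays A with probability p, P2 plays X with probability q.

p = 0.5, q = 0.5

Work:
Find probabilities that make opponent indifferent:
P2 chooses q to make P1 indifferent between A and B
P1 chooses p to make P2 indifferent between X and Y
Mixed NE: P1 plays (A: 0.5, B: 0.5), P2 plays (X: 0.5, Y: 0.5)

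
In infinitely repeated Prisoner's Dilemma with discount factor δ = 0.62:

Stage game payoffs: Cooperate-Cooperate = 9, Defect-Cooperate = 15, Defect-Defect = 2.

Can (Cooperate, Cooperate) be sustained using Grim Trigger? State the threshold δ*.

δ* = 0.4615; since δ = 0.62 ≥ 0.4615, cooperation can be sustained

Work:
For Grim Trigger:
Cooperate forever: 9/(1-δ)
Defect then punished: 15 + 2·δ/(1-δ)
Need: 9/(1-δ) ≥ 15 + 2·δ/(1-δ)
Solving: δ ≥ (T-R)/(T-P) = (15-9)/(15-2) = 0.4615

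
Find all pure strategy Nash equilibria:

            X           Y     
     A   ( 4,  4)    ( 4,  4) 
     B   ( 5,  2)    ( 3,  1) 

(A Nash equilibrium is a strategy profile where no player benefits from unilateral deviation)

Nash equilibrium: (A, Y), (B, X)

Work:
Best responses:
  P1 vs X: payoffs [4, 5] → best response B (payoff 5)
  P1 vs Y: payoffs [4, 3] → best response A (payoff 4)
  P2 vs A: payoffs [4, 4] → best response X/Y (payoff 4)
  P2 vs B: payoffs [2, 1] → best response X (payoff 2)
Mutual best responses: (A,Y), (B,X) → Nash equilibria.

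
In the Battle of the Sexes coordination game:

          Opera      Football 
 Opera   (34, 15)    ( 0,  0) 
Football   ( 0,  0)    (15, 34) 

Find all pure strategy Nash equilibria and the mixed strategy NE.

Pure NE: (Opera, Opera) and (Football, Football); Mixed NE: p = 0.6939, q = 0.3061

Work:
Check pure NE:
(Opera, Opera): (34, 15) - no unilateral deviation beneficial
(Football, Football): (15, 34) - no unilateral deviation beneficial
Mixed NE: P1 plays Opera with p = 0.6939, P2 plays Opera with q = 0.3061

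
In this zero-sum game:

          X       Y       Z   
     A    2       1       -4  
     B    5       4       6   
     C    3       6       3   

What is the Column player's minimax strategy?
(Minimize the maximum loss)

Column should play X, value = 5

Work:
Column player minimizes Row's maximum payoff:
Column X: max payoff to Row = 5
Column Y: max payoff to Row = 6
Column Z: max payoff to Row = 6
Minimum is 5, achieved by column X.
Minimax strategy: X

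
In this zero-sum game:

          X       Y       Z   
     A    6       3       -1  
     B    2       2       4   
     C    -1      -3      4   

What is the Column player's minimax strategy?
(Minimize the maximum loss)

Column should play Y, value = 3

Work:
Column player minimizes Row's maximum payoff:
Column X: max payoff to Row = 6
Column Y: max payoff to Row = 3
Column Z: max payoff to Row = 4
Minimum is 3, achieved by column Y.
Minimax strategy: Y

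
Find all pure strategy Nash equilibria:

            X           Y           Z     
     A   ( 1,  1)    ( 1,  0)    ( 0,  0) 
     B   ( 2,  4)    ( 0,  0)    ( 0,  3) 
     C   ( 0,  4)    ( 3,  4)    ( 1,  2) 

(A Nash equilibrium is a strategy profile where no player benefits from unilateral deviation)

Nash equilibrium: (B, X), (C, Y)

Work:
Best responses:
  P1 vs X: payoffs [1, 2, 0] → best response B (payoff 2)
  P1 vs Y: payoffs [1, 0, 3] → best response C (payoff 3)
  P1 vs Z: payoffs [0, 0, 1] → best response C (payoff 1)
  P2 vs A: payoffs [1, 0, 0] → best response X (payoff 1)
  P2 vs B: payoffs [4, 0, 3] → best response X (payoff 4)
  P2 vs C: payoffs [4, 4, 2] → best response X/Y (payoff 4)
Mutual best responses: (B,X), (C,Y) → Nash equilibria.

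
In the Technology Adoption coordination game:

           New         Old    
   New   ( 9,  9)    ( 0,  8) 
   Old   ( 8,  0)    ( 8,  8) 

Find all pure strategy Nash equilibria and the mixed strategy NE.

Pure NE: (New, New) and (Old, Old); Mixed NE: p = 0.8889, q = 0.8889

Work:
Check pure NE:
(New, New): (9, 9) - no unilateral deviation beneficial
(Old, Old): (8, 8) - no unilateral deviation beneficial
Mixed NE: P1 plays New with p = 0.8889, P2 plays New with q = 0.8889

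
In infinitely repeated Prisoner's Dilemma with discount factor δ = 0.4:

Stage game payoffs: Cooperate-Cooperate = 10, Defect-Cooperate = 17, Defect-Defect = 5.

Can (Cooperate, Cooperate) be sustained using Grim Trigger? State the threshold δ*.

δ* = 0.5833; since δ = 0.4 < 0.5833, cooperation cannot be sustained

Work:
For Grim Trigger:
Cooperate forever: 10/(1-δ)
Defect then punished: 17 + 5·δ/(1-δ)
Need: 10/(1-δ) ≥ 17 + 5·δ/(1-δ)
Solving: δ ≥ (T-R)/(T-P) = (17-10)/(17-5) = 0.5833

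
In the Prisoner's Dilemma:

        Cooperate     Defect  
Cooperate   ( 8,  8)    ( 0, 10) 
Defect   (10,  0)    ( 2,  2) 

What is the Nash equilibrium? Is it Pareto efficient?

(Defect, Defect) is NE; not Pareto efficient

Work:
Defect dominates Cooperate for both players:
If P2 cooperates: Defect (10) > Cooperate (8)
If P2 defects: Defect (2) > Cooperate (0)
NE: (Defect, Defect) with payoff (2, 2)
But (Cooperate, Cooperate) = (8, 8) Pareto dominates (2, 2)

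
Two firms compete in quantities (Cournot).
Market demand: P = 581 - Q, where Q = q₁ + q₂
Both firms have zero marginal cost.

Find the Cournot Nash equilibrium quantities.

q₁* = q₂* = 193.67; P* = 193.67

Work:
Profit: π_i = P·q_i = (a - q_i - q_j)·q_i
FOC: ∂π_i/∂q_i = a - 2q_i - q_j = 0
Reaction function: q_i = (581 - q_j)/2
Symmetry: q* = 581/3 = 193.67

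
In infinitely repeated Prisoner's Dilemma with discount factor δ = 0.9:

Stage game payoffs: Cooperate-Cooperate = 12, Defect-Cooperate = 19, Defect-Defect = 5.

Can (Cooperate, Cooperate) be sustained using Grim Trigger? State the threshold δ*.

δ* = 0.5; since δ = 0.9 ≥ 0.5, cooperation can be sustained

Work:
For Grim Trigger:
Cooperate forever: 12/(1-δ)
Defect then punished: 19 + 5·δ/(1-δ)
Need: 12/(1-δ) ≥ 19 + 5·δ/(1-δ)
Solving: δ ≥ (T-R)/(T-P) = (19-12)/(19-5) = 0.5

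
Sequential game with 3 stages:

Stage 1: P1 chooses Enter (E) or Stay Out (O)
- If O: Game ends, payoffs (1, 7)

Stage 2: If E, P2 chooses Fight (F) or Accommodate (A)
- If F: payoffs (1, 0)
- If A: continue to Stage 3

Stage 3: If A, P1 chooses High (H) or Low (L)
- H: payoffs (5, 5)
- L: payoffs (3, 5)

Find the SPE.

SPE: (E, A, H); Outcome (5, 5)

Work:
Stage 3: P1 chooses H (5 vs 3)
Stage 2: P2: F->0, A->5 (anticipating H). Choose A
Stage 1: P1: O->1, E->5 (anticipating A, H). Choose E
SPE path: E -> A -> H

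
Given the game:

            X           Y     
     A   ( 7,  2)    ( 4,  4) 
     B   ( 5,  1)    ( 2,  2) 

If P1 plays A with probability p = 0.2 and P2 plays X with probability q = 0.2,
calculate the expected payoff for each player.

E[P1] = 3.0, E[P2] = 2.16

Work:
E[P1] = p·q·π₁(A,X) + p·(1-q)·π₁(A,Y) + (1-p)·q·π₁(B,X) + (1-p)·(1-q)·π₁(B,Y)
= 0.2·0.2·7 + 0.2·0.8·4 + 0.8·0.2·5 + 0.8·0.8·2
= 3.0

E[P2] = 2.16 (similar calculation)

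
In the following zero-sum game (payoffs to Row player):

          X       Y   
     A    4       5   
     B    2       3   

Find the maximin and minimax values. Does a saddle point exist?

Maximin = 4, Minimax = 4, Saddle: True

Work:
Row minimums: [4, 2] → maximin = 4
Column maximums: [4, 5] → minimax = 4
Saddle point exists! Game value = 4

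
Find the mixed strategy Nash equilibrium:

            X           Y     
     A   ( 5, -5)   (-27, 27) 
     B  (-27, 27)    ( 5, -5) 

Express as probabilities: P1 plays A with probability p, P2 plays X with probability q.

p = 0.5, q = 0.5

Work:
Find probabilities that make opponent indifferent:
P2 chooses q to make P1 indifferent between A and B
P1 chooses p to make P2 indifferent between X and Y
Mixed NE: P1 plays (A: 0.5, B: 0.5), P2 plays (X: 0.5, Y: 0.5)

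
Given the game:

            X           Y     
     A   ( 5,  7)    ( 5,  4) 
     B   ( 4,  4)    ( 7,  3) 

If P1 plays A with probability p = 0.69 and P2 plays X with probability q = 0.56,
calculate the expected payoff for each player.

E[P1] = 5.0992, E[P2] = 5.0228

Work:
E[P1] = p·q·π₁(A,X) + p·(1-q)·π₁(A,Y) + (1-p)·q·π₁(B,X) + (1-p)·(1-q)·π₁(B,Y)
= 0.69·0.56·5 + 0.69·0.44·5 + 0.31·0.56·4 + 0.31·0.44·7
= 5.0992

E[P2] = 5.0228 (similar calculation)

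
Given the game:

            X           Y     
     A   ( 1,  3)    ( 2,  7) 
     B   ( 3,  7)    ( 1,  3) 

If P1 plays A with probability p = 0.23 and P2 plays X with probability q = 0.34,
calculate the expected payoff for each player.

E[P1] = 1.6754, E[P2] = 4.6544

Work:
E[P1] = p·q·π₁(A,X) + p·(1-q)·π₁(A,Y) + (1-p)·q·π₁(B,X) + (1-p)·(1-q)·π₁(B,Y)
= 0.23·0.34·1 + 0.23·0.66·2 + 0.77·0.34·3 + 0.77·0.66·1
= 1.6754

E[P2] = 4.6544 (similar calculation)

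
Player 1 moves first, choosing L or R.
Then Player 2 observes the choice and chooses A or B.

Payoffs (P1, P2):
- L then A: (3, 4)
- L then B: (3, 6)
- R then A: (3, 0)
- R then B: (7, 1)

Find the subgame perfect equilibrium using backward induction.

P1 plays R, P2 plays B after L and B after R; Payoff (7, 1)

Work:
Backward induction:
After L: P2 chooses B → P1 gets 3
After R: P2 chooses B → P1 gets 7
P1 chooses R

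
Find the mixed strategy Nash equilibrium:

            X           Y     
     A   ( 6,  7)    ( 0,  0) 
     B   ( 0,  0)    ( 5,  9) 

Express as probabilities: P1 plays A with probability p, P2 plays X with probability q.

p = 0.5625, q = 0.4545

Work:
Find probabilities that make opponent indifferent:
P2 chooses q to make P1 indifferent between A and B
P1 chooses p to make P2 indifferent between X and Y
Mixed NE: P1 plays (A: 0.5625, B: 0.4375), P2 plays (X: 0.4545, Y: 0.5455)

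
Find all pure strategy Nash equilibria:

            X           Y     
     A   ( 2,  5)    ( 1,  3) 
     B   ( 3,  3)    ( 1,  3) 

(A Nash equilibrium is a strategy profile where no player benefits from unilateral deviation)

Nash equilibrium: (B, X), (B, Y)

Work:
Best responses:
  P1 vs X: payoffs [2, 3] → best response B (payoff 3)
  P1 vs Y: payoffs [1, 1] → best response A/B (payoff 1)
  P2 vs A: payoffs [5, 3] → best response X (payoff 5)
  P2 vs B: payoffs [3, 3] → best response X/Y (payoff 3)
Mutual best responses: (B,X), (B,Y) → Nash equilibria.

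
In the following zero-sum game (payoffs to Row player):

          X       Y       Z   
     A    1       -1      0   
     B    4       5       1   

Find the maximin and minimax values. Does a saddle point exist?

Maximin = 1, Minimax = 1, Saddle: True

Work:
Row minimums: [-1, 1] → maximin = 1
Column maximums: [4, 5, 1] → minimax = 1
Saddle point exists! Game value = 1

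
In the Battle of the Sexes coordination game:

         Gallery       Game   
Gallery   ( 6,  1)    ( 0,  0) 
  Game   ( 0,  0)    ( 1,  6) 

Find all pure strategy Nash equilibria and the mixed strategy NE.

Pure NE: (Gallery, Gallery) and (Game, Game); Mixed NE: p = 0.8571, q = 0.1429

Work:
Check pure NE:
(Gallery, Gallery): (6, 1) - no unilateral deviation beneficial
(Game, Game): (1, 6) - no unilateral deviation beneficial
Mixed NE: P1 plays Gallery with p = 0.8571, P2 plays Gallery with q = 0.1429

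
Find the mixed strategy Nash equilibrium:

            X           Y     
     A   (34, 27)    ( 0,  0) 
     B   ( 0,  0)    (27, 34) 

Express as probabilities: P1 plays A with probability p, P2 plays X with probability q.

p = 0.5574, q = 0.4426

Work:
Find probabilities that make opponent indifferent:
P2 chooses q to make P1 indifferent between A and B
P1 chooses p to make P2 indifferent between X and Y
Mixed NE: P1 plays (A: 0.5574, B: 0.4426), P2 plays (X: 0.4426, Y: 0.5574)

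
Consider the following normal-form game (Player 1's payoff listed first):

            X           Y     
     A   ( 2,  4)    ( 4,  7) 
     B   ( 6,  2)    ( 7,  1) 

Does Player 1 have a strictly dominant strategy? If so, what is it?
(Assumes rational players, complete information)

Yes, Player 1's strictly dominant strategy is B

Work:
A strategy strictly dominates another if it gives a strictly higher payoff against every opponent action. Compare each pair of P1's strategies column-by-column:
  A vs B: [2 vs 6, 4 vs 7] → A does not strictly dominate B (column X: 2 ≤ 6)
  B vs A: [6 vs 2, 7 vs 4] → B strictly dominates A
B strictly dominates every other strategy → strictly dominant.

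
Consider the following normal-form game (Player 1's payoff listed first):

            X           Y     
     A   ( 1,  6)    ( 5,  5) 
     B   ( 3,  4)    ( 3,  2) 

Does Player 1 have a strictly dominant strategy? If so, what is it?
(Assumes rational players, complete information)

No strictly dominant strategy exists for Player 1

Work:
A strategy strictly dominates another if it gives a strictly higher payoff against every opponent action. Compare each pair of P1's strategies column-by-column:
  A vs B: [1 vs 3, 5 vs 3] → A does not strictly dominate B (column X: 1 ≤ 3)
  B vs A: [3 vs 1, 3 vs 5] → B does not strictly dominate A (column Y: 3 ≤ 5)
No single strategy strictly dominates all others → no strictly dominant strategy.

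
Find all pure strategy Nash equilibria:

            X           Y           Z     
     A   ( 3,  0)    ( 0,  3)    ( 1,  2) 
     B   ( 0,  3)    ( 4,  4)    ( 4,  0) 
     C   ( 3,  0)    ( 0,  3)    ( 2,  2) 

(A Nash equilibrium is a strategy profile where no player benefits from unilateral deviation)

Nash equilibrium: (B, Y)

Work:
Best responses:
  P1 vs X: payoffs [3, 0, 3] → best response A/C (payoff 3)
  P1 vs Y: payoffs [0, 4, 0] → best response B (payoff 4)
  P1 vs Z: payoffs [1, 4, 2] → best response B (payoff 4)
  P2 vs A: payoffs [0, 3, 2] → best response Y (payoff 3)
  P2 vs B: payoffs [3, 4, 0] → best response Y (payoff 4)
  P2 vs C: payoffs [0, 3, 2] → best response Y (payoff 3)
Mutual best responses: (B,Y) → Nash equilibria.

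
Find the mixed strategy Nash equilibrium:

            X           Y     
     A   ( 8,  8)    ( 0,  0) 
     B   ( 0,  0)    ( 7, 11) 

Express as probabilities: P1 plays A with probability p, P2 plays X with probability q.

p = 0.5789, q = 0.4667

Work:
Find probabilities that make opponent indifferent:
P2 chooses q to make P1 indifferent between A and B
P1 chooses p to make P2 indifferent between X and Y
Mixed NE: P1 plays (A: 0.5789, B: 0.4211), P2 plays (X: 0.4667, Y: 0.5333)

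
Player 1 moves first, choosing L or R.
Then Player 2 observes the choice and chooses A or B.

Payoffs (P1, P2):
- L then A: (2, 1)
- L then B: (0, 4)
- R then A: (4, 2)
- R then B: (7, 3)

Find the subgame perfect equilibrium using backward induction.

P1 plays R, P2 plays B after L and B after R; Payoff (7, 3)

Work:
Backward induction:
After L: P2 chooses B → P1 gets 0
After R: P2 chooses B → P1 gets 7
P1 chooses R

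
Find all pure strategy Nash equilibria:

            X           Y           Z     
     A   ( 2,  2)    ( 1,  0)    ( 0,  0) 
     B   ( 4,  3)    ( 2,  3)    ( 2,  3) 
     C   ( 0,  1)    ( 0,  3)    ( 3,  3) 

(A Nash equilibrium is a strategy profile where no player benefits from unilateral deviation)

Nash equilibrium: (B, X), (B, Y), (C, Z)

Work:
Best responses:
  P1 vs X: payoffs [2, 4, 0] → best response B (payoff 4)
  P1 vs Y: payoffs [1, 2, 0] → best response B (payoff 2)
  P1 vs Z: payoffs [0, 2, 3] → best response C (payoff 3)
  P2 vs A: payoffs [2, 0, 0] → best response X (payoff 2)
  P2 vs B: payoffs [3, 3, 3] → best response X/Y/Z (payoff 3)
  P2 vs C: payoffs [1, 3, 3] → best response Y/Z (payoff 3)
Mutual best responses: (B,X), (B,Y), (C,Z) → Nash equilibria.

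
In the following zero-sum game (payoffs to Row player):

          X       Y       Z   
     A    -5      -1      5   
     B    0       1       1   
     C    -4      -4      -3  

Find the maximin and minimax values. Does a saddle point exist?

Maximin = 0, Minimax = 0, Saddle: True

Work:
Row minimums: [-5, 0, -4] → maximin = 0
Column maximums: [0, 1, 5] → minimax = 0
Saddle point exists! Game value = 0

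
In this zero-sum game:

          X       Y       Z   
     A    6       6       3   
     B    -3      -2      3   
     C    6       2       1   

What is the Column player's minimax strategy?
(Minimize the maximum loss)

Column should play Z, value = 3

Work:
Column player minimizes Row's maximum payoff:
Column X: max payoff to Row = 6
Column Y: max payoff to Row = 6
Column Z: max payoff to Row = 3
Minimum is 3, achieved by column Z.
Minimax strategy: Z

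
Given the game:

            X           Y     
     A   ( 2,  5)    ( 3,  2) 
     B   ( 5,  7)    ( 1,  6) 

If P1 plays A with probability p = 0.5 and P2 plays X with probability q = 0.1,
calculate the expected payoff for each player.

E[P1] = 2.15, E[P2] = 4.2

Work:
E[P1] = p·q·π₁(A,X) + p·(1-q)·π₁(A,Y) + (1-p)·q·π₁(B,X) + (1-p)·(1-q)·π₁(B,Y)
= 0.5·0.1·2 + 0.5·0.9·3 + 0.5·0.1·5 + 0.5·0.9·1
= 2.15

E[P2] = 4.2 (similar calculation)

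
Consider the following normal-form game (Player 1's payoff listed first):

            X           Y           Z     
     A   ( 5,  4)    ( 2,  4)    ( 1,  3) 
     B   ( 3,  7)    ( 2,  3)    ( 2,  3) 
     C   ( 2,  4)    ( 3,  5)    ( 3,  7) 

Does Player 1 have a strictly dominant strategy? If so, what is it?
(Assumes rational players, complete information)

No strictly dominant strategy exists for Player 1

Work:
A strategy strictly dominates another if it gives a strictly higher payoff against every opponent action. Compare each pair of P1's strategies column-by-column:
  A vs B: [5 vs 3, 2 vs 2, 1 vs 2] → A does not strictly dominate B (column Y: 2 ≤ 2)
  A vs C: [5 vs 2, 2 vs 3, 1 vs 3] → A does not strictly dominate C (column Y: 2 ≤ 3)
  B vs A: [3 vs 5, 2 vs 2, 2 vs 1] → B does not strictly dominate A (column X: 3 ≤ 5)
  B vs C: [3 vs 2, 2 vs 3, 2 vs 3] → B does not strictly dominate C (column Y: 2 ≤ 3)
  C vs A: [2 vs 5, 3 vs 2, 3 vs 1] → C does not strictly dominate A (column X: 2 ≤ 5)
  C vs B: [2 vs 3, 3 vs 2, 3 vs 2] → C does not strictly dominate B (column X: 2 ≤ 3)
No single strategy strictly dominates all others → no strictly dominant strategy.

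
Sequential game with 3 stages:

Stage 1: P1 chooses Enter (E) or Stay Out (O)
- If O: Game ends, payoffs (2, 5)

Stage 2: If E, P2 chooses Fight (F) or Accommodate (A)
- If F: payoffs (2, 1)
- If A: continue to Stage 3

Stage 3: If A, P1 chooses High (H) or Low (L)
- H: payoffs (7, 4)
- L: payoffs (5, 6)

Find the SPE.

SPE: (E, A, H); Outcome (7, 4)

Work:
Stage 3: P1 chooses H (7 vs 5)
Stage 2: P2: F->1, A->4 (anticipating H). Choose A
Stage 1: P1: O->2, E->7 (anticipating A, H). Choose E
SPE path: E -> A -> H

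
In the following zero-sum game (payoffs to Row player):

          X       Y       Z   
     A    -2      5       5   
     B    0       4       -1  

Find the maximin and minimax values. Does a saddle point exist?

Maximin = -1, Minimax = 0, Saddle: False

Work:
Row minimums: [-2, -1] → maximin = -1
Column maximums: [0, 5, 5] → minimax = 0
No saddle point (maximin ≠ minimax). Mixed strategy needed.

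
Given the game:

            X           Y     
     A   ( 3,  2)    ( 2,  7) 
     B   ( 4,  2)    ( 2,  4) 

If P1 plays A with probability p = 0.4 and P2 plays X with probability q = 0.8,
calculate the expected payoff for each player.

E[P1] = 3.28, E[P2] = 2.64

Work:
E[P1] = p·q·π₁(A,X) + p·(1-q)·π₁(A,Y) + (1-p)·q·π₁(B,X) + (1-p)·(1-q)·π₁(B,Y)
= 0.4·0.8·3 + 0.4·0.2·2 + 0.6·0.8·4 + 0.6·0.2·2
= 3.28

E[P2] = 2.64 (similar calculation)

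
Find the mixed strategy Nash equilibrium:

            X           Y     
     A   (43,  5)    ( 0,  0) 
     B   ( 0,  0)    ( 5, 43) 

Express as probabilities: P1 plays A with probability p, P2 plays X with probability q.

p = 0.8958, q = 0.1042

Work:
Find probabilities that make opponent indifferent:
P2 chooses q to make P1 indifferent between A and B
P1 chooses p to make P2 indifferent between X and Y
Mixed NE: P1 plays (A: 0.8958, B: 0.1042), P2 plays (X: 0.1042, Y: 0.8958)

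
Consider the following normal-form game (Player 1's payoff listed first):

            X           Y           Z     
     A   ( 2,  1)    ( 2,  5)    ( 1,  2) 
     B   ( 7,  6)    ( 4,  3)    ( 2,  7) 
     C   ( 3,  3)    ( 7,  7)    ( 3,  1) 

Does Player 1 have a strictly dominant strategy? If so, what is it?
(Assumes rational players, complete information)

No strictly dominant strategy exists for Player 1

Work:
A strategy strictly dominates another if it gives a strictly higher payoff against every opponent action. Compare each pair of P1's strategies column-by-column:
  A vs B: [2 vs 7, 2 vs 4, 1 vs 2] → A does not strictly dominate B (column X: 2 ≤ 7)
  A vs C: [2 vs 3, 2 vs 7, 1 vs 3] → A does not strictly dominate C (column X: 2 ≤ 3)
  B vs A: [7 vs 2, 4 vs 2, 2 vs 1] → B strictly dominates A
  B vs C: [7 vs 3, 4 vs 7, 2 vs 3] → B does not strictly dominate C (column Y: 4 ≤ 7)
  C vs A: [3 vs 2, 7 vs 2, 3 vs 1] → C strictly dominates A
  C vs B: [3 vs 7, 7 vs 4, 3 vs 2] → C does not strictly dominate B (column X: 3 ≤ 7)
No single strategy strictly dominates all others → no strictly dominant strategy.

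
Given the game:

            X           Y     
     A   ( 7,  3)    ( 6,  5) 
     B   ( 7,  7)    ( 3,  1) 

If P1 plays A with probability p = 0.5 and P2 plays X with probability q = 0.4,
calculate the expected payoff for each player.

E[P1] = 5.5, E[P2] = 3.8

Work:
E[P1] = p·q·π₁(A,X) + p·(1-q)·π₁(A,Y) + (1-p)·q·π₁(B,X) + (1-p)·(1-q)·π₁(B,Y)
= 0.5·0.4·7 + 0.5·0.6·6 + 0.5·0.4·7 + 0.5·0.6·3
= 5.5

E[P2] = 3.8 (similar calculation)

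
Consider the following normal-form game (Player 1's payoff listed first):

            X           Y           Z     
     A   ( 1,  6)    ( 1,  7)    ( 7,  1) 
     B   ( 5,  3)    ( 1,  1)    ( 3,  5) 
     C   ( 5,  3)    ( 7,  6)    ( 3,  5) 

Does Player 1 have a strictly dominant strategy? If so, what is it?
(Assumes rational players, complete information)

No strictly dominant strategy exists for Player 1

Work:
A strategy strictly dominates another if it gives a strictly higher payoff against every opponent action. Compare each pair of P1's strategies column-by-column:
  A vs B: [1 vs 5, 1 vs 1, 7 vs 3] → A does not strictly dominate B (column X: 1 ≤ 5)
  A vs C: [1 vs 5, 1 vs 7, 7 vs 3] → A does not strictly dominate C (column X: 1 ≤ 5)
  B vs A: [5 vs 1, 1 vs 1, 3 vs 7] → B does not strictly dominate A (column Y: 1 ≤ 1)
  B vs C: [5 vs 5, 1 vs 7, 3 vs 3] → B does not strictly dominate C (column X: 5 ≤ 5)
  C vs A: [5 vs 1, 7 vs 1, 3 vs 7] → C does not strictly dominate A (column Z: 3 ≤ 7)
  C vs B: [5 vs 5, 7 vs 1, 3 vs 3] → C does not strictly dominate B (column X: 5 ≤ 5)
No single strategy strictly dominates all others → no strictly dominant strategy.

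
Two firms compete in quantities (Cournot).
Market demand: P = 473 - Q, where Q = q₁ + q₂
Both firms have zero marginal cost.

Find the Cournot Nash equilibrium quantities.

q₁* = q₂* = 157.67; P* = 157.67

Work:
Profit: π_i = P·q_i = (a - q_i - q_j)·q_i
FOC: ∂π_i/∂q_i = a - 2q_i - q_j = 0
Reaction function: q_i = (473 - q_j)/2
Symmetry: q* = 473/3 = 157.67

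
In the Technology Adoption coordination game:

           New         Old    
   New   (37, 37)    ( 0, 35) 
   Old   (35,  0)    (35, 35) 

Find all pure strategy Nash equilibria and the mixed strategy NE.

Pure NE: (New, New) and (Old, Old); Mixed NE: p = 0.9459, q = 0.9459

Work:
Check pure NE:
(New, New): (37, 37) - no unilateral deviation beneficial
(Old, Old): (35, 35) - no unilateral deviation beneficial
Mixed NE: P1 plays New with p = 0.9459, P2 plays New with q = 0.9459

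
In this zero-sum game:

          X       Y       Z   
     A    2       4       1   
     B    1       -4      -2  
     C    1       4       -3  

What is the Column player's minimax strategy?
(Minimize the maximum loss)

Column should play Z, value = 1

Work:
Column player minimizes Row's maximum payoff:
Column X: max payoff to Row = 2
Column Y: max payoff to Row = 4
Column Z: max payoff to Row = 1
Minimum is 1, achieved by column Z.
Minimax strategy: Z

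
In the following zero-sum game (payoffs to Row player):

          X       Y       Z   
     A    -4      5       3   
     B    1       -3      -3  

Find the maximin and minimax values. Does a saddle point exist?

Maximin = -3, Minimax = 1, Saddle: False

Work:
Row minimums: [-4, -3] → maximin = -3
Column maximums: [1, 5, 3] → minimax = 1
No saddle point (maximin ≠ minimax). Mixed strategy needed.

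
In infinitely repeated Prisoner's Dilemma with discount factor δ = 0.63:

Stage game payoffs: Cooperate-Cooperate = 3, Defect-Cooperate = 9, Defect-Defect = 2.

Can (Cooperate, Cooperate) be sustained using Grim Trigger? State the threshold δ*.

δ* = 0.8571; since δ = 0.63 < 0.8571, cooperation cannot be sustained

Work:
For Grim Trigger:
Cooperate forever: 3/(1-δ)
Defect then punished: 9 + 2·δ/(1-δ)
Need: 3/(1-δ) ≥ 9 + 2·δ/(1-δ)
Solving: δ ≥ (T-R)/(T-P) = (9-3)/(9-2) = 0.8571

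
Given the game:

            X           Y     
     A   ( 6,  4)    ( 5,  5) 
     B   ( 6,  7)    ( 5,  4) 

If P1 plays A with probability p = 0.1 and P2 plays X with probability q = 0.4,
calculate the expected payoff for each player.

E[P1] = 5.4, E[P2] = 5.14

Work:
E[P1] = p·q·π₁(A,X) + p·(1-q)·π₁(A,Y) + (1-p)·q·π₁(B,X) + (1-p)·(1-q)·π₁(B,Y)
= 0.1·0.4·6 + 0.1·0.6·5 + 0.9·0.4·6 + 0.9·0.6·5
= 5.4

E[P2] = 5.14 (similar calculation)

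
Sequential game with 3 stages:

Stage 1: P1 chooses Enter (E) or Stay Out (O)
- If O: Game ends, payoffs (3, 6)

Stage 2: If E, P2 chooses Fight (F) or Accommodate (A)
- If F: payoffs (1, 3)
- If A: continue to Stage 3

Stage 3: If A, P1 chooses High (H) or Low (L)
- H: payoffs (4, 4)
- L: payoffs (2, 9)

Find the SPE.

SPE: (E, A, H); Outcome (4, 4)

Work:
Stage 3: P1 chooses H (4 vs 2)
Stage 2: P2: F->3, A->4 (anticipating H). Choose A
Stage 1: P1: O->3, E->4 (anticipating A, H). Choose E
SPE path: E -> A -> H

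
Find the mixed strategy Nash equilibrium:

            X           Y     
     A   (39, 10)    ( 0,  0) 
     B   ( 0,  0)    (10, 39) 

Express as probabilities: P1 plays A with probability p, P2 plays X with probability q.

p = 0.7959, q = 0.2041

Work:
Find probabilities that make opponent indifferent:
P2 chooses q to make P1 indifferent between A and B
P1 chooses p to make P2 indifferent between X and Y
Mixed NE: P1 plays (A: 0.7959, B: 0.2041), P2 plays (X: 0.2041, Y: 0.7959)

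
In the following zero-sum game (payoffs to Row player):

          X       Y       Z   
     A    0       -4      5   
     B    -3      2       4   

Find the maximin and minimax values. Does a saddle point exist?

Maximin = -3, Minimax = 0, Saddle: False

Work:
Row minimums: [-4, -3] → maximin = -3
Column maximums: [0, 2, 5] → minimax = 0
No saddle point (maximin ≠ minimax). Mixed strategy needed.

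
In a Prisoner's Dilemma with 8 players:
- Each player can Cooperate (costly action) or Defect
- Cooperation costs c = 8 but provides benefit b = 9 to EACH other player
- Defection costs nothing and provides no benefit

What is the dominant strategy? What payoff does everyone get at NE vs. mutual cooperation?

Dominant: Defect; NE payoff = 0; Coop payoff = 55

Work:
Defect dominates (saves cost c = 8, benefit to others is external)
NE: All defect → everyone gets 0
If all cooperate: each receives (7)×9 - 8 = 55
Social dilemma: 55 > 0 but NE gives 0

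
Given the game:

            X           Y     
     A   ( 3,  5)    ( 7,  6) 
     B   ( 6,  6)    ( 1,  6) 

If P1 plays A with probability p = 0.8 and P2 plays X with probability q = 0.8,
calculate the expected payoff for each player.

E[P1] = 4.04, E[P2] = 5.36

Work:
E[P1] = p·q·π₁(A,X) + p·(1-q)·π₁(A,Y) + (1-p)·q·π₁(B,X) + (1-p)·(1-q)·π₁(B,Y)
= 0.8·0.8·3 + 0.8·0.2·7 + 0.2·0.8·6 + 0.2·0.2·1
= 4.04

E[P2] = 5.36 (similar calculation)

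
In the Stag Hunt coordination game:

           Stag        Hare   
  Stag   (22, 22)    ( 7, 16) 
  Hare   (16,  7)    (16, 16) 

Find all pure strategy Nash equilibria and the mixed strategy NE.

Pure NE: (Stag, Stag) and (Hare, Hare); Mixed NE: p = 0.6, q = 0.6

Work:
Check pure NE:
(Stag, Stag): (22, 22) - no unilateral deviation beneficial
(Hare, Hare): (16, 16) - no unilateral deviation beneficial
Mixed NE: P1 plays Stag with p = 0.6, P2 plays Stag with q = 0.6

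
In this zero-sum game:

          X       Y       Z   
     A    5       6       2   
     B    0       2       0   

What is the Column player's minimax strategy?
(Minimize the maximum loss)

Column should play Z, value = 2

Work:
Column player minimizes Row's maximum payoff:
Column X: max payoff to Row = 5
Column Y: max payoff to Row = 6
Column Z: max payoff to Row = 2
Minimum is 2, achieved by column Z.
Minimax strategy: Z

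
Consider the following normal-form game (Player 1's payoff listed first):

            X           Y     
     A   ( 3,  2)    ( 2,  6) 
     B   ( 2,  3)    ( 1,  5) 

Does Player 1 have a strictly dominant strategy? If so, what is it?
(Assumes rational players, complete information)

Yes, Player 1's strictly dominant strategy is A

Work:
A strategy strictly dominates another if it gives a strictly higher payoff against every opponent action. Compare each pair of P1's strategies column-by-column:
  A vs B: [3 vs 2, 2 vs 1] → A strictly dominates B
  B vs A: [2 vs 3, 1 vs 2] → B does not strictly dominate A (column X: 2 ≤ 3)
A strictly dominates every other strategy → strictly dominant.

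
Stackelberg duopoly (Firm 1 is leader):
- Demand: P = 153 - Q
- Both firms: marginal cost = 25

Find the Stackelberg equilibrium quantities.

q₁* (leader) = 64.0, q₂* (follower) = 32.0

Work:
Follower's reaction: q₂ = (a - c - q₁)/2
Leader substitutes: π₁ = q₁·(a - q₁ - (a-c-q₁)/2 - c)
FOC: q₁* = (153 - 25)/2 = 64.00
Then: q₂* = (153 - 25 - 64.0)/2 = 32.00
Leader has first-mover advantage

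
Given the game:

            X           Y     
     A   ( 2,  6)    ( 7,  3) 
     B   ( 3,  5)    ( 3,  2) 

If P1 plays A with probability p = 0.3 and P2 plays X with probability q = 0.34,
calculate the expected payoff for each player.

E[P1] = 3.69, E[P2] = 3.32

Work:
E[P1] = p·q·π₁(A,X) + p·(1-q)·π₁(A,Y) + (1-p)·q·π₁(B,X) + (1-p)·(1-q)·π₁(B,Y)
= 0.3·0.34·2 + 0.3·0.66·7 + 0.7·0.34·3 + 0.7·0.66·3
= 3.69

E[P2] = 3.32 (similar calculation)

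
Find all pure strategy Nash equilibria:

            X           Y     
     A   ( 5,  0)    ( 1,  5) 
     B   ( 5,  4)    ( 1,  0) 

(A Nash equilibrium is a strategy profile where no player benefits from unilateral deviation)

Nash equilibrium: (A, Y), (B, X)

Work:
Best responses:
  P1 vs X: payoffs [5, 5] → best response A/B (payoff 5)
  P1 vs Y: payoffs [1, 1] → best response A/B (payoff 1)
  P2 vs A: payoffs [0, 5] → best response Y (payoff 5)
  P2 vs B: payoffs [4, 0] → best response X (payoff 4)
Mutual best responses: (A,Y), (B,X) → Nash equilibria.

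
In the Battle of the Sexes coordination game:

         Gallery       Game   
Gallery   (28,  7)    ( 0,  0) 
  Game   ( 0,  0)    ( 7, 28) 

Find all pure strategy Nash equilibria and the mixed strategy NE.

Pure NE: (Gallery, Gallery) and (Game, Game); Mixed NE: p = 0.8, q = 0.2

Work:
Check pure NE:
(Gallery, Gallery): (28, 7) - no unilateral deviation beneficial
(Game, Game): (7, 28) - no unilateral deviation beneficial
Mixed NE: P1 plays Gallery with p = 0.8, P2 plays Gallery with q = 0.2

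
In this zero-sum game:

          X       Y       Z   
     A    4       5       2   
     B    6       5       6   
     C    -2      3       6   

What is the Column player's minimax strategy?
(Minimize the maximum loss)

Column should play Y, value = 5

Work:
Column player minimizes Row's maximum payoff:
Column X: max payoff to Row = 6
Column Y: max payoff to Row = 5
Column Z: max payoff to Row = 6
Minimum is 5, achieved by column Y.
Minimax strategy: Y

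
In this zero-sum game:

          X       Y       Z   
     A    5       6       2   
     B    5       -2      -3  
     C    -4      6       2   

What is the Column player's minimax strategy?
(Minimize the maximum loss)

Column should play Z, value = 2

Work:
Column player minimizes Row's maximum payoff:
Column X: max payoff to Row = 5
Column Y: max payoff to Row = 6
Column Z: max payoff to Row = 2
Minimum is 2, achieved by column Z.
Minimax strategy: Z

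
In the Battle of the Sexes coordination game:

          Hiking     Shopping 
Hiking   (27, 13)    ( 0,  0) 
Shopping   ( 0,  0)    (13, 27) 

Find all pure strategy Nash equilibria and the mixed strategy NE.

Pure NE: (Hiking, Hiking) and (Shopping, Shopping); Mixed NE: p = 0.675, q = 0.325

Work:
Check pure NE:
(Hiking, Hiking): (27, 13) - no unilateral deviation beneficial
(Shopping, Shopping): (13, 27) - no unilateral deviation beneficial
Mixed NE: P1 plays Hiking with p = 0.675, P2 plays Hiking with q = 0.325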